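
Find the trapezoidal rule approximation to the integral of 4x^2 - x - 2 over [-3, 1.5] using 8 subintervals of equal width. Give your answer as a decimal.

Δx = (1.5 − (-3))/8 = 0.5625.
f(-3) = 37, f(-2.4375) = 24.203125, f(-1.875) = 13.9375, f(-1.3125) = 6.203125, f(-0.75) = 1, f(-0.1875) = -1.671875, f(0.375) = -1.8125, f(0.9375) = 0.578125, f(1.5) = 5.5.
T_8 = (Δx/2)·[f(x_0) + 2f(x_1) + ... + 2f(x_{7}) + f(x_8)].
Sum = 35.82421875.

35.82421875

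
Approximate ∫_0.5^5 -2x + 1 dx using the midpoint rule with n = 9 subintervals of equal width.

-20.25

Δx = (5 − 0.5)/9 = 0.5.
Midpoints: 0.75, 1.25, 1.75, 2.25, 2.75, 3.25, 3.75, 4.25, 4.75.
f(0.75) = -0.5, f(1.25) = -1.5, f(1.75) = -2.5, f(2.25) = -3.5, f(2.75) = -4.5, f(3.25) = -5.5, f(3.75) = -6.5, f(4.25) = -7.5, f(4.75) = -8.5.
Sum = Δx · [f(0.75) + f(1.25) + f(1.75) + ...].
Sum = -20.25.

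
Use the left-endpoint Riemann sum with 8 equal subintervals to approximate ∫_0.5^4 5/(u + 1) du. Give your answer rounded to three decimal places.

6.562

Δu = (4 − 0.5)/8 = 0.4375.
Left endpoints: 0.5, 0.9375, 1.375, 1.8125, 2.25, 2.6875, 3.125, 3.5625.
f(0.5) = 10/3, f(0.9375) = 80/31, f(1.375) = 40/19, f(1.8125) = 16/9, f(2.25) = 20/13, f(2.6875) = 80/59, f(3.125) = 40/33, f(3.5625) = 80/73.
Sum = Δu · [f(0.5) + f(0.9375) + f(1.375) + ...].
Sum ≈ 6.562.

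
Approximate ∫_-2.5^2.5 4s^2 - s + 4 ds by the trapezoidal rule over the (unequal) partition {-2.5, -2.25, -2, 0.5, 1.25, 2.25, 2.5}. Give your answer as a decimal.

73.0625

Subinterval widths: 0.25, 0.25, 2.5, 0.75, 1, 0.25.
f(-2.5) = 31.5, f(-2.25) = 26.5, f(-2) = 22, f(0.5) = 4.5, f(1.25) = 9, f(2.25) = 22, f(2.5) = 26.5.
On each subinterval the trapezoid contributes (Δs_i/2)·[f(s_{i-1}) + f(s_i)].
Sum = 73.0625.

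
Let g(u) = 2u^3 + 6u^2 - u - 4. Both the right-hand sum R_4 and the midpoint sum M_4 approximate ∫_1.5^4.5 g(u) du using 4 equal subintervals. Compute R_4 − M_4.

R_4 = 468.9375.
M_4 = 353.625.
R_4 − M_4 = 115.3125.

115.3125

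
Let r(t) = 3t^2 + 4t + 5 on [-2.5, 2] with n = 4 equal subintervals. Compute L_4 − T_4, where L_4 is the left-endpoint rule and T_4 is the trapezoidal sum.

L_4 = 38.14453125.
T_4 = 44.47265625.
L_4 − T_4 = -6.328125.

-6.328125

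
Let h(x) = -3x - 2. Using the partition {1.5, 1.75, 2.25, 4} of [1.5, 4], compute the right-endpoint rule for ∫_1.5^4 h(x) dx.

-30.6875

Subinterval widths: 0.25, 0.5, 1.75.
Right endpoints: 1.75, 2.25, 4.
h(1.75) = -7.25, h(2.25) = -8.75, h(4) = -14.
Sum = Σ Δx_i · h(x_i).
Sum = -30.6875.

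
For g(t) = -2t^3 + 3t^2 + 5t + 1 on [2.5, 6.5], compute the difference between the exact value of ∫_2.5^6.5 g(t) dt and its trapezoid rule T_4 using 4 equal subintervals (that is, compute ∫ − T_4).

Exact integral: ∫_2.5^6.5 g(t) dt = -520.
T_4 = -536.
Error = -520 − (-536) = 16.

16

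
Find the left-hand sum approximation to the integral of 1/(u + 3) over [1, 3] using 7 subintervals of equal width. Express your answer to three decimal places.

Δu = (3 − 1)/7 = 2/7.
Left endpoints: 1, 9/7, 11/7, 13/7, 15/7, 17/7, 19/7.
f(1) = 0.25, f(9/7) = 7/30, f(11/7) = 0.21875, f(13/7) = 7/34, f(15/7) = 7/36, f(17/7) = 7/38, f(19/7) = 0.175.
Sum = Δu · [f(1) + f(9/7) + f(11/7) + ...].
Sum ≈ 0.418.

0.418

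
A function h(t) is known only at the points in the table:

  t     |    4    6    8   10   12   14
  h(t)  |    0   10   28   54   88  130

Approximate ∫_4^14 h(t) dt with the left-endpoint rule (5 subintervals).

Δt = 2.
Sum = 2·[0 + 10 + 28 + 54 + 88] = 360.

360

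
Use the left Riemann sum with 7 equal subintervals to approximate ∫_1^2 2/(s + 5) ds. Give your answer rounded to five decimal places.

0.31173

Δs = (2 − 1)/7 = 1/7.
Left endpoints: 1, 8/7, 9/7, 10/7, 11/7, 12/7, 13/7.
f(1) = 1/3, f(8/7) = 14/43, f(9/7) = 7/22, f(10/7) = 14/45, f(11/7) = 7/23, f(12/7) = 14/47, f(13/7) = 7/24.
Sum = Δs · [f(1) + f(8/7) + f(9/7) + ...].
Sum ≈ 0.31173.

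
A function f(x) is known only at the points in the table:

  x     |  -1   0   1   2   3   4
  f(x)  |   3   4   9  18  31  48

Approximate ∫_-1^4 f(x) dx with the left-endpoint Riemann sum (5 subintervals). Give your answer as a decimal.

65

Δx = 1.
Sum = 1·[3 + 4 + 9 + 18 + 31] = 65.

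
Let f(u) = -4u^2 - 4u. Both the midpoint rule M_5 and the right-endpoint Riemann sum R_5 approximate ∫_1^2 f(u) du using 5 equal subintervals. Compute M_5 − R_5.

M_5 = -15.32.
R_5 = -16.96.
M_5 − R_5 = 1.64.

1.64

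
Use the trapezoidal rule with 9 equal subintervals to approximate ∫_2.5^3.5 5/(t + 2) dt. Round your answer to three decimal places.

Δt = (3.5 − 2.5)/9 = 1/9.
f(2.5) = 10/9, f(47/18) = 90/83, f(49/18) = 18/17, f(17/6) = 30/29, f(53/18) = 90/89, f(55/18) = 90/91, f(19/6) = 30/31, f(59/18) = 18/19, f(61/18) = 90/97, f(3.5) = 10/11.
T_9 = (Δt/2)·[f(t_0) + 2f(t_1) + ... + 2f(t_{8}) + f(t_9)].
Sum ≈ 1.003.

1.003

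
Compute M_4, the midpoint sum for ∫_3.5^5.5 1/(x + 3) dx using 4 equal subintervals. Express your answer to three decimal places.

Δx = (5.5 − 3.5)/4 = 0.5.
Midpoints: 3.75, 4.25, 4.75, 5.25.
f(3.75) = 4/27, f(4.25) = 4/29, f(4.75) = 4/31, f(5.25) = 4/33.
Sum = Δx · [f(3.75) + f(4.25) + f(4.75) + f(5.25)].
Sum ≈ 0.268.

0.268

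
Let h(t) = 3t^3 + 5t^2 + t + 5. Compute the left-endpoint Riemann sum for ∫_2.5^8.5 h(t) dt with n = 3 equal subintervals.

3032.75

Δt = (8.5 − 2.5)/3 = 2.
Left endpoints: 2.5, 4.5, 6.5.
h(2.5) = 85.625, h(4.5) = 384.125, h(6.5) = 1046.625.
Sum = Δt · [h(2.5) + h(4.5) + h(6.5)].
Sum = 3032.75.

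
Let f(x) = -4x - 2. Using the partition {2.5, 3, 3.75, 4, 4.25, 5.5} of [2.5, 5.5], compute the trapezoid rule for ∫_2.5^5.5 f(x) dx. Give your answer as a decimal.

Subinterval widths: 0.5, 0.75, 0.25, 0.25, 1.25.
f(2.5) = -12, f(3) = -14, f(3.75) = -17, f(4) = -18, f(4.25) = -19, f(5.5) = -24.
On each subinterval the trapezoid contributes (Δx_i/2)·[f(x_{i-1}) + f(x_i)].
Sum = -54.

-54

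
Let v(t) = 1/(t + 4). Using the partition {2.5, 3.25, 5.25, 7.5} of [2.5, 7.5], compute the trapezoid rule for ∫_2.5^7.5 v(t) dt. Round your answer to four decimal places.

Subinterval widths: 0.75, 2, 2.25.
v(2.5) = 2/13, v(3.25) = 4/29, v(5.25) = 4/37, v(7.5) = 2/23.
On each subinterval the trapezoid contributes (Δt_i/2)·[v(t_{i-1}) + v(t_i)].
Sum ≈ 0.5749.

0.5749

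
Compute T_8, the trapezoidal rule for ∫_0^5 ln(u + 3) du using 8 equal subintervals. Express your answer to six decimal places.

Δu = (5 − 0)/8 = 0.625.
f(0) ≈ 1.098612, f(0.625) ≈ 1.287854, f(1.25) ≈ 1.446919, f(1.875) ≈ 1.584120, f(2.5) ≈ 1.704748, f(3.125) ≈ 1.812379, f(3.75) ≈ 1.909543, f(4.375) ≈ 1.998096, f(5) ≈ 2.079442.
T_8 = (Δu/2)·[f(u_0) + 2f(u_1) + ... + 2f(u_{7}) + f(u_8)].
Sum ≈ 8.332928.

8.332928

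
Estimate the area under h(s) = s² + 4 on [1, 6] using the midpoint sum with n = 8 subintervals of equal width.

91.50390625

Δs = (6 − 1)/8 = 0.625.
Midpoints: 1.3125, 1.9375, 2.5625, 3.1875, 3.8125, 4.4375, 5.0625, 5.6875.
h(1.3125) = 5.72265625, h(1.9375) = 7.75390625, h(2.5625) = 10.56640625, h(3.1875) = 14.16015625, h(3.8125) = 18.53515625, h(4.4375) = 23.69140625, h(5.0625) = 29.62890625, h(5.6875) = 36.34765625.
Sum = Δs · [h(1.3125) + h(1.9375) + h(2.5625) + ...].
Sum = 91.50390625.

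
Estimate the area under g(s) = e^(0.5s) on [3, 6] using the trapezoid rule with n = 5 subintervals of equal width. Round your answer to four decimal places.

Δs = (6 − 3)/5 = 0.6.
g(3) ≈ 4.4817, g(3.6) ≈ 6.0496, g(4.2) ≈ 8.1662, g(4.8) ≈ 11.0232, g(5.4) ≈ 14.8797, g(6) ≈ 20.0855.
T_5 = (Δs/2)·[g(s_0) + 2g(s_1) + ... + 2g(s_{4}) + g(s_5)].
Sum ≈ 31.4414.

31.4414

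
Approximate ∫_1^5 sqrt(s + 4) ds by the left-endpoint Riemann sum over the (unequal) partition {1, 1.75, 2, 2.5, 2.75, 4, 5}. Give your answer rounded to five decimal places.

10.21467

Subinterval widths: 0.75, 0.25, 0.5, 0.25, 1.25, 1.
Left endpoints: 1, 1.75, 2, 2.5, 2.75, 4.
f(1) ≈ 2.23607, f(1.75) ≈ 2.39792, f(2) ≈ 2.44949, f(2.5) ≈ 2.54951, f(2.75) ≈ 2.59808, f(4) ≈ 2.82843.
Sum = Σ Δs_i · f(s_i).
Sum ≈ 10.21467.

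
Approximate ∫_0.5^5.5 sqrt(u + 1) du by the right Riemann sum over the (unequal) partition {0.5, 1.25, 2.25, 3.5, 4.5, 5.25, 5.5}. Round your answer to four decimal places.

10.4370

Subinterval widths: 0.75, 1, 1.25, 1, 0.75, 0.25.
Right endpoints: 1.25, 2.25, 3.5, 4.5, 5.25, 5.5.
f(1.25) ≈ 1.5000, f(2.25) ≈ 1.8028, f(3.5) ≈ 2.1213, f(4.5) ≈ 2.3452, f(5.25) ≈ 2.5000, f(5.5) ≈ 2.5495.
Sum = Σ Δu_i · f(u_i).
Sum ≈ 10.4370.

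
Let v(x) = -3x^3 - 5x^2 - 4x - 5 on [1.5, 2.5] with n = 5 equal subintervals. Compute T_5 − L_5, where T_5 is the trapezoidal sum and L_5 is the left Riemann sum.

-6.075

T_5 = -59.07.
L_5 = -52.995.
T_5 − L_5 = -6.075.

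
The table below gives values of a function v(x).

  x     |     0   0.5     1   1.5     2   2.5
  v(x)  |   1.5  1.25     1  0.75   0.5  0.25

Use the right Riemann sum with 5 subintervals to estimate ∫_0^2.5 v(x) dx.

1.875

Δx = 0.5.
Sum = 0.5·[1.25 + 1 + 0.75 + 0.5 + 0.25] = 1.875.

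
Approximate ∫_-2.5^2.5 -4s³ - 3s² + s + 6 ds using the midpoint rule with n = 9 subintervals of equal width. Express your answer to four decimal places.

-0.8642

Δs = (2.5 − (-2.5))/9 = 5/9.
Midpoints: -20/9, -5/3, -10/9, -5/9, 0, 5/9, 10/9, 5/3, 20/9.
f(-20/9) = 23954/729, f(-5/3) = 392/27, f(-10/9) = 4864/729, f(-5/9) = 3794/729, f(0) = 6, f(5/9) = 3604/729, f(10/9) = -1516/729, f(5/3) = -518/27, f(20/9) = -36806/729.
Sum = Δs · [f(-20/9) + f(-5/3) + f(-10/9) + ...].
Sum ≈ -0.8642.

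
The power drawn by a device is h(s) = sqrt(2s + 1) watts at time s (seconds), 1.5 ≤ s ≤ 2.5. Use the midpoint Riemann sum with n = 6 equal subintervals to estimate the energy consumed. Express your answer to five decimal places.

Δs = (2.5 − 1.5)/6 = 1/6.
Midpoints: 19/12, 1.75, 23/12, 25/12, 2.25, 29/12.
h(19/12) ≈ 2.04124, h(1.75) ≈ 2.12132, h(23/12) ≈ 2.19848, h(25/12) ≈ 2.27303, h(2.25) ≈ 2.34521, h(29/12) ≈ 2.41523.
Sum = Δs · [h(19/12) + h(1.75) + h(23/12) + ...].
Sum ≈ 2.23242.

2.23242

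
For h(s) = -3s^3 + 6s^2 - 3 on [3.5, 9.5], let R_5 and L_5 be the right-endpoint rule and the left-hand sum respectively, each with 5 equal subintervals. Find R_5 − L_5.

-2370.6

R_5 = -5646.15.
L_5 = -3275.55.
R_5 − L_5 = -2370.6.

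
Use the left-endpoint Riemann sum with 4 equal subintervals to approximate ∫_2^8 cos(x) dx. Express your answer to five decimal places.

-0.13853

Δx = (8 − 2)/4 = 1.5.
Left endpoints: 2, 3.5, 5, 6.5.
f(2) ≈ -0.41615, f(3.5) ≈ -0.93646, f(5) ≈ 0.28366, f(6.5) ≈ 0.97659.
Sum = Δx · [f(2) + f(3.5) + f(5) + f(6.5)].
Sum ≈ -0.13853.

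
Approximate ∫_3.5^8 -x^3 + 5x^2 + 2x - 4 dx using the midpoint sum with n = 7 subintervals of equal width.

-168.9609375

Δx = (8 − 3.5)/7 = 9/14.
Midpoints: 107/28, 125/28, 143/28, 5.75, 179/28, 197/28, 215/28.
f(107/28) = 457785/21952, f(125/28) = 342567/21952, f(143/28) = 75069/21952, f(5.75) = -17.296875, f(179/28) = -1056735/21952, f(197/28) = -1991025/21952, f(215/28) = -3217563/21952.
Sum = Δx · [f(107/28) + f(125/28) + f(143/28) + ...].
Sum = -168.9609375.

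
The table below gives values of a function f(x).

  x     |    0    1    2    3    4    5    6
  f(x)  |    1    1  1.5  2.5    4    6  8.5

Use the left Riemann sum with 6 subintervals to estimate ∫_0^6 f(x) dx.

Δx = 1.
Sum = 1·[1 + 1 + 1.5 + 2.5 + 4 + 6] = 16.

16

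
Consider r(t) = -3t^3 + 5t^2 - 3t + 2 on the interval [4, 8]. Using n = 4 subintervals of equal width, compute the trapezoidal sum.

-2230

Δt = (8 − 4)/4 = 1.
r(4) = -122, r(5) = -263, r(6) = -484, r(7) = -803, r(8) = -1238.
T_4 = (Δt/2)·[r(t_0) + 2r(t_1) + 2r(t_2) + 2r(t_3) + r(t_4)].
Sum = -2230.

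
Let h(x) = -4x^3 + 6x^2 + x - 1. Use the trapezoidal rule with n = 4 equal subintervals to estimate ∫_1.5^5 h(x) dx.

-383.55078125

Δx = (5 − 1.5)/4 = 0.875.
h(1.5) = 0.5, h(2.375) = -18.3671875, h(3.25) = -71.6875, h(4.125) = -175.5390625, h(5) = -346.
T_4 = (Δx/2)·[h(x_0) + 2h(x_1) + 2h(x_2) + 2h(x_3) + h(x_4)].
Sum = -383.55078125.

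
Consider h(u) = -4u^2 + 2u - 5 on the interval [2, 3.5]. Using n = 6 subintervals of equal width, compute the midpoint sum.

-45.71875

Δu = (3.5 − 2)/6 = 0.25.
Midpoints: 2.125, 2.375, 2.625, 2.875, 3.125, 3.375.
h(2.125) = -18.8125, h(2.375) = -22.8125, h(2.625) = -27.3125, h(2.875) = -32.3125, h(3.125) = -37.8125, h(3.375) = -43.8125.
Sum = Δu · [h(2.125) + h(2.375) + h(2.625) + ...].
Sum = -45.71875.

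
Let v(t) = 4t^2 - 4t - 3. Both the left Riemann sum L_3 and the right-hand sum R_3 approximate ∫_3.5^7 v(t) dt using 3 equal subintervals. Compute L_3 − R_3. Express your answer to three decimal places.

L_3 ≈ 241.75926.
R_3 ≈ 396.92593.
L_3 − R_3 ≈ -155.167.

-155.167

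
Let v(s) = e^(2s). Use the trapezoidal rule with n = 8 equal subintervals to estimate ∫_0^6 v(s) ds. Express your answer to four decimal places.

Δs = (6 − 0)/8 = 0.75.
v(0) ≈ 1.0000, v(0.75) ≈ 4.4817, v(1.5) ≈ 20.0855, v(2.25) ≈ 90.0171, v(3) ≈ 403.4288, v(3.75) ≈ 1808.0424, v(4.5) ≈ 8103.0839, v(5.25) ≈ 36315.5027, v(6) ≈ 162754.7914.
T_8 = (Δs/2)·[v(s_0) + 2v(s_1) + ... + 2v(s_{7}) + v(s_8)].
Sum ≈ 96091.9034.

96091.9034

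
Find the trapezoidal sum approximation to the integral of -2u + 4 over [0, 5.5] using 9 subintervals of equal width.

Δu = (5.5 − 0)/9 = 11/18.
f(0) = 4, f(11/18) = 25/9, f(11/9) = 14/9, f(11/6) = 1/3, f(22/9) = -8/9, f(55/18) = -19/9, f(11/3) = -10/3, f(77/18) = -41/9, f(44/9) = -52/9, f(5.5) = -7.
T_9 = (Δu/2)·[f(u_0) + 2f(u_1) + ... + 2f(u_{8}) + f(u_9)].
Sum = -8.25.

-8.25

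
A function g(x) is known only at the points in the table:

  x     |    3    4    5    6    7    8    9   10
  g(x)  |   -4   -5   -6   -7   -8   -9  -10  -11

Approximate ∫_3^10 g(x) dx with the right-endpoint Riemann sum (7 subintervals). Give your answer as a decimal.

Δx = 1.
Sum = 1·[(-5) + (-6) + (-7) + (-8) + (-9) + (-10) + (-11)] = -56.

-56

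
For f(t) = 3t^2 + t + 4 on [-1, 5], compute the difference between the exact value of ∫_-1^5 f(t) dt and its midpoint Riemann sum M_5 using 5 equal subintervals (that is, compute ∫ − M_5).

Exact integral: ∫_-1^5 f(t) dt = 162.
M_5 = 159.84.
Error = 162 − 159.84 = 2.16.

2.16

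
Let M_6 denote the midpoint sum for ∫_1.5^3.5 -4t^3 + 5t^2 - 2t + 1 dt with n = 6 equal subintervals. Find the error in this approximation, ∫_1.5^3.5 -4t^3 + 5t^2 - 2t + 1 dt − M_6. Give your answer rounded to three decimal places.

-0.463

Exact integral: ∫_1.5^3.5 f(t) dt ≈ -87.16667.
M_6 ≈ -86.70370.
Error ≈ -87.16667 − (-86.70370) ≈ -0.463.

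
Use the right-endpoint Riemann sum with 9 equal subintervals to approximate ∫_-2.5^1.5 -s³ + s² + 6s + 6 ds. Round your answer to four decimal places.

Δs = (1.5 − (-2.5))/9 = 4/9.
Right endpoints: -37/18, -29/18, -7/6, -13/18, -5/18, 1/6, 11/18, 19/18, 1.5.
f(-37/18) = 38359/5832, f(-29/18) = 18143/5832, f(-7/6) = 421/216, f(-13/18) = 14959/5832, f(-5/18) = 25847/5832, f(1/6) = 1517/216, f(11/18) = 57223/5832, f(19/18) = 71567/5832, f(1.5) = 13.875.
Sum = Δs · [f(-37/18) + f(-29/18) + f(-7/6) + ...].
Sum ≈ 27.3848.

27.3848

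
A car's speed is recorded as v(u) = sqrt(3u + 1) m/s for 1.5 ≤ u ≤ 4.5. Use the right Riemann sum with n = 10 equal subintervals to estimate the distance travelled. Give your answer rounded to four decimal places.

9.6211

Δu = (4.5 − 1.5)/10 = 0.3.
Right endpoints: 1.8, 2.1, 2.4, 2.7, 3, 3.3, 3.6, 3.9, 4.2, 4.5.
v(1.8) ≈ 2.5298, v(2.1) ≈ 2.7019, v(2.4) ≈ 2.8636, v(2.7) ≈ 3.0166, v(3) ≈ 3.1623, v(3.3) ≈ 3.3015, v(3.6) ≈ 3.4351, v(3.9) ≈ 3.5637, v(4.2) ≈ 3.6878, v(4.5) ≈ 3.8079.
Sum = Δu · [v(1.8) + v(2.1) + v(2.4) + ...].
Sum ≈ 9.6211.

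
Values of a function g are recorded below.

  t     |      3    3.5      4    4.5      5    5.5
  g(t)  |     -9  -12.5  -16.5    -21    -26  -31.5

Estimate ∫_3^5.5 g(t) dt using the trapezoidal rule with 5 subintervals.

-48.125

Δt = 0.5.
T_5 = (0.5/2)·[(-9) + 2·(-12.5) + 2·(-16.5) + 2·(-21) + 2·(-26) + (-31.5)] = -48.125.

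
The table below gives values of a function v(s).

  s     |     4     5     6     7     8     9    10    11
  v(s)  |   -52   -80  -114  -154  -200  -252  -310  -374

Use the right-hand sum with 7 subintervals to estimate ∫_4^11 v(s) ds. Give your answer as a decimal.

-1484

Δs = 1.
Sum = 1·[(-80) + (-114) + (-154) + (-200) + (-252) + (-310) + (-374)] = -1484.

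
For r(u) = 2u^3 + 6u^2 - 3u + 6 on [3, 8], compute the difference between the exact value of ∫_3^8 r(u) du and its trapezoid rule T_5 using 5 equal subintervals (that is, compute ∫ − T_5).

-32.5

Exact integral: ∫_3^8 r(u) du = 2925.
T_5 = 2957.5.
Error = 2925 − 2957.5 = -32.5.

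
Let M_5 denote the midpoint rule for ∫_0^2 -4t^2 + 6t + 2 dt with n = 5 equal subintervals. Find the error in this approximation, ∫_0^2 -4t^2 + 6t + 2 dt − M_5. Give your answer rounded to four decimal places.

Exact integral: ∫_0^2 f(t) dt ≈ 5.333333.
M_5 = 5.44.
Error ≈ 5.333333 − 5.44 ≈ -0.1067.

-0.1067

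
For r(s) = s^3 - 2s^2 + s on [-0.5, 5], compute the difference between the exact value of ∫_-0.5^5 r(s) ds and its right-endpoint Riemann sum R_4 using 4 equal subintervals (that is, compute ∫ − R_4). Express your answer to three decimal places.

Exact integral: ∫_-0.5^5 r(s) ds ≈ 85.19271.
R_4 ≈ 149.19824.
Error ≈ 85.19271 − 149.19824 ≈ -64.006.

-64.006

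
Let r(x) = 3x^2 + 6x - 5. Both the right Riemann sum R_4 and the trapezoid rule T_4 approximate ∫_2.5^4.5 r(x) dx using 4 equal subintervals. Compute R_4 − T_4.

13.5

R_4 = 121.25.
T_4 = 107.75.
R_4 − T_4 = 13.5.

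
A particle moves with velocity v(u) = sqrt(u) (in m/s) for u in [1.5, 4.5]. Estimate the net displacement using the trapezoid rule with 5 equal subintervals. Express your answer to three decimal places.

Δu = (4.5 − 1.5)/5 = 0.6.
v(1.5) ≈ 1.225, v(2.1) ≈ 1.449, v(2.7) ≈ 1.643, v(3.3) ≈ 1.817, v(3.9) ≈ 1.975, v(4.5) ≈ 2.121.
T_5 = (Δu/2)·[v(u_0) + 2v(u_1) + ... + 2v(u_{4}) + v(u_5)].
Sum ≈ 5.134.

5.134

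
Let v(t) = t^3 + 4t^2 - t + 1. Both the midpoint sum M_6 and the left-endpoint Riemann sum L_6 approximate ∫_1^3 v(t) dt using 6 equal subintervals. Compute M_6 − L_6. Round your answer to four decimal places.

8.7778

M_6 ≈ 52.481481.
L_6 ≈ 43.703704.
M_6 − L_6 ≈ 8.7778.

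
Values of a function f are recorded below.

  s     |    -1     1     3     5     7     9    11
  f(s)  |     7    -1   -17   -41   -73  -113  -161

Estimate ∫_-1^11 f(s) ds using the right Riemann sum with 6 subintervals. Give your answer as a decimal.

-812

Δs = 2.
Sum = 2·[(-1) + (-17) + (-41) + (-73) + (-113) + (-161)] = -812.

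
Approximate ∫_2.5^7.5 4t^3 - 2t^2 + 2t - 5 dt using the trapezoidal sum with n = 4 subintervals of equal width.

Δt = (7.5 − 2.5)/4 = 1.25.
f(2.5) = 50, f(3.75) = 185.3125, f(5) = 455, f(6.25) = 905.9375, f(7.5) = 1585.
T_4 = (Δt/2)·[f(t_0) + 2f(t_1) + 2f(t_2) + 2f(t_3) + f(t_4)].
Sum = 2954.6875.

2954.6875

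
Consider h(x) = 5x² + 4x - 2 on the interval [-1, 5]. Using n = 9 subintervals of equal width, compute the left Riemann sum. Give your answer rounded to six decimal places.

200.222222

Δx = (5 − (-1))/9 = 2/3.
Left endpoints: -1, -1/3, 1/3, 1, 5/3, 7/3, 3, 11/3, 13/3.
h(-1) = -1, h(-1/3) = -25/9, h(1/3) = -1/9, h(1) = 7, h(5/3) = 167/9, h(7/3) = 311/9, h(3) = 55, h(11/3) = 719/9, h(13/3) = 983/9.
Sum = Δx · [h(-1) + h(-1/3) + h(1/3) + ...].
Sum ≈ 200.222222.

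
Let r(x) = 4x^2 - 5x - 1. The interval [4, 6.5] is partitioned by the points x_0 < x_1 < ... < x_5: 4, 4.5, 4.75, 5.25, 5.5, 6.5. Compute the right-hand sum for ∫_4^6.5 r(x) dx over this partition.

245.25

Subinterval widths: 0.5, 0.25, 0.5, 0.25, 1.
Right endpoints: 4.5, 4.75, 5.25, 5.5, 6.5.
r(4.5) = 57.5, r(4.75) = 65.5, r(5.25) = 83, r(5.5) = 92.5, r(6.5) = 135.5.
Sum = Σ Δx_i · r(x_i).
Sum = 245.25.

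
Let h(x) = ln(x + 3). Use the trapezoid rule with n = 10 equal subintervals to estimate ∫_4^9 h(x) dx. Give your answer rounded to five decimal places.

Δx = (9 − 4)/10 = 0.5.
h(4) ≈ 1.94591, h(4.5) ≈ 2.01490, h(5) ≈ 2.07944, h(5.5) ≈ 2.14007, h(6) ≈ 2.19722, h(6.5) ≈ 2.25129, h(7) ≈ 2.30259, h(7.5) ≈ 2.35138, h(8) ≈ 2.39790, h(8.5) ≈ 2.44235, h(9) ≈ 2.48491.
T_10 = (Δx/2)·[h(x_0) + 2h(x_1) + ... + 2h(x_{9}) + h(x_10)].
Sum ≈ 11.19627.

11.19627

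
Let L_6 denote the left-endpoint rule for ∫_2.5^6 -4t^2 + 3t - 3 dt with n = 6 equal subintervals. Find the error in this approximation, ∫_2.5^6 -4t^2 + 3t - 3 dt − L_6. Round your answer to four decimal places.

-30.8519

Exact integral: ∫_2.5^6 f(t) dt ≈ -233.041667.
L_6 ≈ -202.189815.
Error ≈ -233.041667 − (-202.189815) ≈ -30.8519.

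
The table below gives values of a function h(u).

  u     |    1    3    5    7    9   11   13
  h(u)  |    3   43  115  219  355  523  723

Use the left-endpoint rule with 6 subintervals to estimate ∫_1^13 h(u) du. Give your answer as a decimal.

Δu = 2.
Sum = 2·[3 + 43 + 115 + 219 + 355 + 523] = 2516.

2516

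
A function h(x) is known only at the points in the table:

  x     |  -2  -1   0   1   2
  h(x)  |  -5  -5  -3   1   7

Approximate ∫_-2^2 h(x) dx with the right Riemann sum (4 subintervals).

0

Δx = 1.
Sum = 1·[(-5) + (-3) + 1 + 7] = 0.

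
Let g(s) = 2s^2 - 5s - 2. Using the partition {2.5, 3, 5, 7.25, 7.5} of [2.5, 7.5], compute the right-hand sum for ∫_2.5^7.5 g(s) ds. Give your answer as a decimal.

215.21875

Subinterval widths: 0.5, 2, 2.25, 0.25.
Right endpoints: 3, 5, 7.25, 7.5.
g(3) = 1, g(5) = 23, g(7.25) = 66.875, g(7.5) = 73.
Sum = Σ Δs_i · g(s_i).
Sum = 215.21875.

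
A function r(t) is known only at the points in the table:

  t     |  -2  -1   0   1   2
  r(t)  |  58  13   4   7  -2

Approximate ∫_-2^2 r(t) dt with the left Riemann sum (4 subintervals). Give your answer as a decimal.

Δt = 1.
Sum = 1·[58 + 13 + 4 + 7] = 82.

82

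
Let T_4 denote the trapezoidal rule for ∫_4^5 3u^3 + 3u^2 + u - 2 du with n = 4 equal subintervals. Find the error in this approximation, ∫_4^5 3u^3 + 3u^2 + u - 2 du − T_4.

-0.453125

Exact integral: ∫_4^5 f(u) du = 340.25.
T_4 = 340.703125.
Error = 340.25 − 340.703125 = -0.453125.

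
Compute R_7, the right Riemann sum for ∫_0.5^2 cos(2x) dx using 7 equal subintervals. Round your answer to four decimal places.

-0.9148

Δx = (2 − 0.5)/7 = 3/14.
Right endpoints: 5/7, 13/14, 8/7, 19/14, 11/7, 25/14, 2.
f(5/7) ≈ 0.1417, f(13/14) ≈ -0.2824, f(8/7) ≈ -0.6556, f(19/14) ≈ -0.9101, f(11/7) ≈ -1.0000, f(25/14) ≈ -0.9090, f(2) ≈ -0.6536.
Sum = Δx · [f(5/7) + f(13/14) + f(8/7) + ...].
Sum ≈ -0.9148.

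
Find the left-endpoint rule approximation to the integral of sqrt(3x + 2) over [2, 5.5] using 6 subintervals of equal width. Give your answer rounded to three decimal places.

12.220

Δx = (5.5 − 2)/6 = 7/12.
Left endpoints: 2, 31/12, 19/6, 3.75, 13/3, 59/12.
f(2) ≈ 2.828, f(31/12) ≈ 3.122, f(19/6) ≈ 3.391, f(3.75) ≈ 3.640, f(13/3) ≈ 3.873, f(59/12) ≈ 4.093.
Sum = Δx · [f(2) + f(31/12) + f(19/6) + ...].
Sum ≈ 12.220.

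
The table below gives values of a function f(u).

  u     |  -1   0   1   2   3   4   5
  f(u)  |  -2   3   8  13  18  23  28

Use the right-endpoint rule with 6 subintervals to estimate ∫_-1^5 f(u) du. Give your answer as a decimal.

Δu = 1.
Sum = 1·[3 + 8 + 13 + 18 + 23 + 28] = 93.

93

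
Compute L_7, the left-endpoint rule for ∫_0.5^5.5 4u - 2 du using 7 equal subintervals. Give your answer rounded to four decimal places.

Δu = (5.5 − 0.5)/7 = 5/7.
Left endpoints: 0.5, 17/14, 27/14, 37/14, 47/14, 57/14, 67/14.
f(0.5) = 0, f(17/14) = 20/7, f(27/14) = 40/7, f(37/14) = 60/7, f(47/14) = 80/7, f(57/14) = 100/7, f(67/14) = 120/7.
Sum = Δu · [f(0.5) + f(17/14) + f(27/14) + ...].
Sum ≈ 42.8571.

42.8571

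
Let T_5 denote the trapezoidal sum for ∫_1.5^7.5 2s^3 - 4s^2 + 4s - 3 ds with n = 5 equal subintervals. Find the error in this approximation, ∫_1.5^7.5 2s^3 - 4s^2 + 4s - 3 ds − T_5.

Exact integral: ∫_1.5^7.5 f(s) ds = 1111.5.
T_5 = 1144.62.
Error = 1111.5 − 1144.62 = -33.12.

-33.12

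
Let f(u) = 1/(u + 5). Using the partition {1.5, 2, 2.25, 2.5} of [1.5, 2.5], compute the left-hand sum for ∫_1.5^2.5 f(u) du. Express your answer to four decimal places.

0.1471

Subinterval widths: 0.5, 0.25, 0.25.
Left endpoints: 1.5, 2, 2.25.
f(1.5) = 2/13, f(2) = 1/7, f(2.25) = 4/29.
Sum = Σ Δu_i · f(u_i).
Sum ≈ 0.1471.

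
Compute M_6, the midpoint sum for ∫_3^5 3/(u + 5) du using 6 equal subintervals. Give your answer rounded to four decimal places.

Δu = (5 − 3)/6 = 1/3.
Midpoints: 19/6, 3.5, 23/6, 25/6, 4.5, 29/6.
f(19/6) = 18/49, f(3.5) = 6/17, f(23/6) = 18/53, f(25/6) = 18/55, f(4.5) = 6/19, f(29/6) = 18/59.
Sum = Δu · [f(19/6) + f(3.5) + f(23/6) + ...].
Sum ≈ 0.6694.

0.6694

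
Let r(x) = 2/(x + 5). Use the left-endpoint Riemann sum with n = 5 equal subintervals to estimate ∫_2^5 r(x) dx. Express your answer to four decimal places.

0.7397

Δx = (5 − 2)/5 = 0.6.
Left endpoints: 2, 2.6, 3.2, 3.8, 4.4.
r(2) = 2/7, r(2.6) = 5/19, r(3.2) = 10/41, r(3.8) = 5/22, r(4.4) = 10/47.
Sum = Δx · [r(2) + r(2.6) + r(3.2) + r(3.8) + r(4.4)].
Sum ≈ 0.7397.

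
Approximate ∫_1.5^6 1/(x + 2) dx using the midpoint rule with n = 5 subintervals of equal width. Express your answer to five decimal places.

0.82448

Δx = (6 − 1.5)/5 = 0.9.
Midpoints: 1.95, 2.85, 3.75, 4.65, 5.55.
f(1.95) = 20/79, f(2.85) = 20/97, f(3.75) = 4/23, f(4.65) = 20/133, f(5.55) = 20/151.
Sum = Δx · [f(1.95) + f(2.85) + f(3.75) + f(4.65) + f(5.55)].
Sum ≈ 0.82448.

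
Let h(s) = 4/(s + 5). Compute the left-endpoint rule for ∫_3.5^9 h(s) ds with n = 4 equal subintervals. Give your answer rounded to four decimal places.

2.1286

Δs = (9 − 3.5)/4 = 1.375.
Left endpoints: 3.5, 4.875, 6.25, 7.625.
h(3.5) = 8/17, h(4.875) = 32/79, h(6.25) = 16/45, h(7.625) = 32/101.
Sum = Δs · [h(3.5) + h(4.875) + h(6.25) + h(7.625)].
Sum ≈ 2.1286.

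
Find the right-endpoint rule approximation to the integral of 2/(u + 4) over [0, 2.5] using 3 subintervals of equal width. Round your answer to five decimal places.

0.89536

Δu = (2.5 − 0)/3 = 5/6.
Right endpoints: 5/6, 5/3, 2.5.
f(5/6) = 12/29, f(5/3) = 6/17, f(2.5) = 4/13.
Sum = Δu · [f(5/6) + f(5/3) + f(2.5)].
Sum ≈ 0.89536.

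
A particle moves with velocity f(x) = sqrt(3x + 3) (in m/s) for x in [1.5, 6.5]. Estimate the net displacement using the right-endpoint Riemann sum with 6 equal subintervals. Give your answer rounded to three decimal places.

19.975

Δx = (6.5 − 1.5)/6 = 5/6.
Right endpoints: 7/3, 19/6, 4, 29/6, 17/3, 6.5.
f(7/3) ≈ 3.162, f(19/6) ≈ 3.536, f(4) ≈ 3.873, f(29/6) ≈ 4.183, f(17/3) ≈ 4.472, f(6.5) ≈ 4.743.
Sum = Δx · [f(7/3) + f(19/6) + f(4) + ...].
Sum ≈ 19.975.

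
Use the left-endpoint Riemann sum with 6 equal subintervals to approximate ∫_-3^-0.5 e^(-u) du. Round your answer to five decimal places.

22.54379

Δu = (-0.5 − (-3))/6 = 5/12.
Left endpoints: -3, -31/12, -13/6, -1.75, -4/3, -11/12.
f(-3) ≈ 20.08554, f(-31/12) ≈ 13.24120, f(-13/6) ≈ 8.72914, f(-1.75) ≈ 5.75460, f(-4/3) ≈ 3.79367, f(-11/12) ≈ 2.50094.
Sum = Δu · [f(-3) + f(-31/12) + f(-13/6) + ...].
Sum ≈ 22.54379.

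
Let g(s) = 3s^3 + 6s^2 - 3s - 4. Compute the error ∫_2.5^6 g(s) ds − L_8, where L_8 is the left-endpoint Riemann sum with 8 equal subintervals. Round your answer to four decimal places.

163.3054

Exact integral: ∫_2.5^6 g(s) ds = 1284.828125.
L_8 ≈ 1121.522705.
Error ≈ 1284.828125 − 1121.522705 ≈ 163.3054.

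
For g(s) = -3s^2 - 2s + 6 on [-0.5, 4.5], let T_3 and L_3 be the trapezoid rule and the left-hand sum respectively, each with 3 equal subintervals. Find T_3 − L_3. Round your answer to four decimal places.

T_3 ≈ -88.194444.
L_3 ≈ -29.861111.
T_3 − L_3 ≈ -58.3333.

-58.3333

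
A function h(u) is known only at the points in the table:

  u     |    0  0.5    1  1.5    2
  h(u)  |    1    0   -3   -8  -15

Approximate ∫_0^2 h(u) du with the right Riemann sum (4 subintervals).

-13

Δu = 0.5.
Sum = 0.5·[0 + (-3) + (-8) + (-15)] = -13.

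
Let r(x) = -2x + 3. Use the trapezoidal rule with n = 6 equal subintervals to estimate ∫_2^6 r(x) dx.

Δx = (6 − 2)/6 = 2/3.
r(2) = -1, r(8/3) = -7/3, r(10/3) = -11/3, r(4) = -5, r(14/3) = -19/3, r(16/3) = -23/3, r(6) = -9.
T_6 = (Δx/2)·[r(x_0) + 2r(x_1) + ... + 2r(x_{5}) + r(x_6)].
Sum = -20.

-20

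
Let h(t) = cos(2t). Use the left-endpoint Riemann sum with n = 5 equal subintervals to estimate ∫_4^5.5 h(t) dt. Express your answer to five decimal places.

Δt = (5.5 − 4)/5 = 0.3.
Left endpoints: 4, 4.3, 4.6, 4.9, 5.2.
h(4) ≈ -0.14550, h(4.3) ≈ -0.67872, h(4.6) ≈ -0.97484, h(4.9) ≈ -0.93043, h(5.2) ≈ -0.56098.
Sum = Δt · [h(4) + h(4.3) + h(4.6) + h(4.9) + h(5.2)].
Sum ≈ -0.98714.

-0.98714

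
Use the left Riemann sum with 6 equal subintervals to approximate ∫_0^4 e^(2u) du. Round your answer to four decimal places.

Δu = (4 − 0)/6 = 2/3.
Left endpoints: 0, 2/3, 4/3, 2, 8/3, 10/3.
f(0) ≈ 1.0000, f(2/3) ≈ 3.7937, f(4/3) ≈ 14.3919, f(2) ≈ 54.5982, f(8/3) ≈ 207.1272, f(10/3) ≈ 785.7720.
Sum = Δu · [f(0) + f(2/3) + f(4/3) + ...].
Sum ≈ 711.1220.

711.1220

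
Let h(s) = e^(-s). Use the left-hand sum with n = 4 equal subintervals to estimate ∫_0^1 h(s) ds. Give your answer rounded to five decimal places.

0.71442

Δs = (1 − 0)/4 = 0.25.
Left endpoints: 0, 0.25, 0.5, 0.75.
h(0) ≈ 1.00000, h(0.25) ≈ 0.77880, h(0.5) ≈ 0.60653, h(0.75) ≈ 0.47237.
Sum = Δs · [h(0) + h(0.25) + h(0.5) + h(0.75)].
Sum ≈ 0.71442.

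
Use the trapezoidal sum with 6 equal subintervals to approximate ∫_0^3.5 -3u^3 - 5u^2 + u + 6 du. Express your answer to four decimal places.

Δu = (3.5 − 0)/6 = 7/12.
f(0) = 6, f(7/12) = 823/192, f(7/6) = -317/72, f(1.75) = -23.640625, f(7/3) = -57, f(35/12) = -62239/576, f(3.5) = -180.375.
T_6 = (Δu/2)·[f(u_0) + 2f(u_1) + ... + 2f(u_{5}) + f(u_6)].
Sum ≈ -160.9990.

-160.9990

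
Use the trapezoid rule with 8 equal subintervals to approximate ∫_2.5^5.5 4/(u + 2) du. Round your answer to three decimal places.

2.045

Δu = (5.5 − 2.5)/8 = 0.375.
f(2.5) = 8/9, f(2.875) = 32/39, f(3.25) = 16/21, f(3.625) = 32/45, f(4) = 2/3, f(4.375) = 32/51, f(4.75) = 16/27, f(5.125) = 32/57, f(5.5) = 8/15.
T_8 = (Δu/2)·[f(u_0) + 2f(u_1) + ... + 2f(u_{7}) + f(u_8)].
Sum ≈ 2.045.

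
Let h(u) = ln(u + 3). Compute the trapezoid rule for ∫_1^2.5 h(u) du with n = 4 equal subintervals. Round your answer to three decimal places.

Δu = (2.5 − 1)/4 = 0.375.
h(1) ≈ 1.386, h(1.375) ≈ 1.476, h(1.75) ≈ 1.558, h(2.125) ≈ 1.634, h(2.5) ≈ 1.705.
T_4 = (Δu/2)·[h(u_0) + 2h(u_1) + 2h(u_2) + 2h(u_3) + h(u_4)].
Sum ≈ 2.330.

2.330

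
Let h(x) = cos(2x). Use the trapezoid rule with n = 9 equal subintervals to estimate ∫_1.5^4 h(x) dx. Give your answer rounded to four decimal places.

0.4132

Δx = (4 − 1.5)/9 = 5/18.
h(1.5) ≈ -0.9900, h(16/9) ≈ -0.9155, h(37/18) ≈ -0.5657, h(7/3) ≈ -0.0457, h(47/18) ≈ 0.4880, h(26/9) ≈ 0.8750, h(19/6) ≈ 0.9987, h(31/9) ≈ 0.8221, h(67/18) ≈ 0.3982, h(4) ≈ -0.1455.
T_9 = (Δx/2)·[h(x_0) + 2h(x_1) + ... + 2h(x_{8}) + h(x_9)].
Sum ≈ 0.4132.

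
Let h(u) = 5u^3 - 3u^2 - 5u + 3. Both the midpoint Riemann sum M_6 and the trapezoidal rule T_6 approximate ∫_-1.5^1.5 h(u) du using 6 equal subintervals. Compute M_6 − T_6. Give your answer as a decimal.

M_6 = 2.4375.
T_6 = 1.875.
M_6 − T_6 = 0.5625.

0.5625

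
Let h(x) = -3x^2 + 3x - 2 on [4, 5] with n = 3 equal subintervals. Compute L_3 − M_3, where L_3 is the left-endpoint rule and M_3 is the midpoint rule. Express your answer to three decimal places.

3.917

L_3 ≈ -45.55556.
M_3 ≈ -49.47222.
L_3 − M_3 ≈ 3.917.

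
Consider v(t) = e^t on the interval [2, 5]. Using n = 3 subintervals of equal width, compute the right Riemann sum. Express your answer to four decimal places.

Δt = (5 − 2)/3 = 1.
Right endpoints: 3, 4, 5.
v(3) ≈ 20.0855, v(4) ≈ 54.5982, v(5) ≈ 148.4132.
Sum = Δt · [v(3) + v(4) + v(5)].
Sum ≈ 223.0968.

223.0968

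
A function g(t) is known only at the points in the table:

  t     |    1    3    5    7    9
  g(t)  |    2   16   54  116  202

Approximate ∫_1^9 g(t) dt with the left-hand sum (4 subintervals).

376

Δt = 2.
Sum = 2·[2 + 16 + 54 + 116] = 376.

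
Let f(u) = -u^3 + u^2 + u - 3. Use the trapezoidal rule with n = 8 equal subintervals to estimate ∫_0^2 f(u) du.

-5.375

Δu = (2 − 0)/8 = 0.25.
f(0) = -3, f(0.25) = -2.703125, f(0.5) = -2.375, f(0.75) = -2.109375, f(1) = -2, f(1.25) = -2.140625, f(1.5) = -2.625, f(1.75) = -3.546875, f(2) = -5.
T_8 = (Δu/2)·[f(u_0) + 2f(u_1) + ... + 2f(u_{7}) + f(u_8)].
Sum = -5.375.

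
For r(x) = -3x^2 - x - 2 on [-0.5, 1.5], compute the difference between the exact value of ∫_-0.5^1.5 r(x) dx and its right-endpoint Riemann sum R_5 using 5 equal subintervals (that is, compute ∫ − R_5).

1.76

Exact integral: ∫_-0.5^1.5 r(x) dx = -8.5.
R_5 = -10.26.
Error = -8.5 − (-10.26) = 1.76.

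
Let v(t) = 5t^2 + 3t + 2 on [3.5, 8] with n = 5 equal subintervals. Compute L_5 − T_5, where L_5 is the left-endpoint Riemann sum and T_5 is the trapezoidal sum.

L_5 = 749.025.
T_5 = 871.5375.
L_5 − T_5 = -122.5125.

-122.5125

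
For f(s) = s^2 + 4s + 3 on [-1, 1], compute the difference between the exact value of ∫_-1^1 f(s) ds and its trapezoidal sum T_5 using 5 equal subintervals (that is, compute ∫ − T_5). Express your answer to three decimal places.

Exact integral: ∫_-1^1 f(s) ds ≈ 6.66667.
T_5 = 6.72.
Error ≈ 6.66667 − 6.72 ≈ -0.053.

-0.053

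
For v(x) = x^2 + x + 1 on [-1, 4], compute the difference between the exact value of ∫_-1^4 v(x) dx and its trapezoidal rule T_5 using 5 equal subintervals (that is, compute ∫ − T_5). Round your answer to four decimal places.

Exact integral: ∫_-1^4 v(x) dx ≈ 34.166667.
T_5 = 35.
Error ≈ 34.166667 − 35 ≈ -0.8333.

-0.8333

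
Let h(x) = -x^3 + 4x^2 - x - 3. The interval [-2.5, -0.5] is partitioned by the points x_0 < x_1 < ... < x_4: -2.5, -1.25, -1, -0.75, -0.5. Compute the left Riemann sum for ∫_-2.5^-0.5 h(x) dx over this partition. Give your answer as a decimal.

52.625

Subinterval widths: 1.25, 0.25, 0.25, 0.25.
Left endpoints: -2.5, -1.25, -1, -0.75.
h(-2.5) = 40.125, h(-1.25) = 6.453125, h(-1) = 3, h(-0.75) = 0.421875.
Sum = Σ Δx_i · h(x_i).
Sum = 52.625.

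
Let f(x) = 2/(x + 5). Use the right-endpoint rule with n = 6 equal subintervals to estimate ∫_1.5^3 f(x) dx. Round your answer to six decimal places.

0.408151

Δx = (3 − 1.5)/6 = 0.25.
Right endpoints: 1.75, 2, 2.25, 2.5, 2.75, 3.
f(1.75) = 8/27, f(2) = 2/7, f(2.25) = 8/29, f(2.5) = 4/15, f(2.75) = 8/31, f(3) = 0.25.
Sum = Δx · [f(1.75) + f(2) + f(2.25) + ...].
Sum ≈ 0.408151.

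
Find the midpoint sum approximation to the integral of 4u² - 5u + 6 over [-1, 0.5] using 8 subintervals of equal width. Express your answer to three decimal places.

12.357

Δu = (0.5 − (-1))/8 = 0.1875.
Midpoints: -0.90625, -0.71875, -0.53125, -0.34375, -0.15625, 0.03125, 0.21875, 0.40625.
f(-0.90625) = 13.81640625, f(-0.71875) = 11.66015625, f(-0.53125) = 9.78515625, f(-0.34375) = 8.19140625, f(-0.15625) = 6.87890625, f(0.03125) = 5.84765625, f(0.21875) = 5.09765625, f(0.40625) = 4.62890625.
Sum = Δu · [f(-0.90625) + f(-0.71875) + f(-0.53125) + ...].
Sum ≈ 12.357.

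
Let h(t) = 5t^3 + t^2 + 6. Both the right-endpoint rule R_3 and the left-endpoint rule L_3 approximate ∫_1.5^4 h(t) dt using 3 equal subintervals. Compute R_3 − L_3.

R_3 ≈ 493.13657407.
L_3 ≈ 229.07407407.
R_3 − L_3 = 264.0625.

264.0625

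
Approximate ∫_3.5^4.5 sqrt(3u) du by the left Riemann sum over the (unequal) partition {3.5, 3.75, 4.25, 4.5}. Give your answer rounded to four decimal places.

3.3798

Subinterval widths: 0.25, 0.5, 0.25.
Left endpoints: 3.5, 3.75, 4.25.
f(3.5) ≈ 3.2404, f(3.75) ≈ 3.3541, f(4.25) ≈ 3.5707.
Sum = Σ Δu_i · f(u_i).
Sum ≈ 3.3798.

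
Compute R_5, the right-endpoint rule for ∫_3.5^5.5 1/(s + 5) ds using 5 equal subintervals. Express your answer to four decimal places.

Δs = (5.5 − 3.5)/5 = 0.4.
Right endpoints: 3.9, 4.3, 4.7, 5.1, 5.5.
f(3.9) = 10/89, f(4.3) = 10/93, f(4.7) = 10/97, f(5.1) = 10/101, f(5.5) = 2/21.
Sum = Δs · [f(3.9) + f(4.3) + f(4.7) + f(5.1) + f(5.5)].
Sum ≈ 0.2069.

0.2069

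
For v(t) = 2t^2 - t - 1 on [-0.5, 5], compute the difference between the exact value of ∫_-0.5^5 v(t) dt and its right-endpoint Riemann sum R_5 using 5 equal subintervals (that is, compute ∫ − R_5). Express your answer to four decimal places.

Exact integral: ∫_-0.5^5 v(t) dt ≈ 65.541667.
R_5 = 91.96.
Error ≈ 65.541667 − 91.96 ≈ -26.4183.

-26.4183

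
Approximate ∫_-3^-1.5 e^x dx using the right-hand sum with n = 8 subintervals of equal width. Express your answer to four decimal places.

Δx = (-1.5 − (-3))/8 = 0.1875.
Right endpoints: -2.8125, -2.625, -2.4375, -2.25, -2.0625, -1.875, -1.6875, -1.5.
f(-2.8125) ≈ 0.0601, f(-2.625) ≈ 0.0724, f(-2.4375) ≈ 0.0874, f(-2.25) ≈ 0.1054, f(-2.0625) ≈ 0.1271, f(-1.875) ≈ 0.1534, f(-1.6875) ≈ 0.1850, f(-1.5) ≈ 0.2231.
Sum = Δx · [f(-2.8125) + f(-2.625) + f(-2.4375) + ...].
Sum ≈ 0.1901.

0.1901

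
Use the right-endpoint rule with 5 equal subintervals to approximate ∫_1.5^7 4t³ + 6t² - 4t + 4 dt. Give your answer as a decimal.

3956.26

Δt = (7 − 1.5)/5 = 1.1.
Right endpoints: 2.6, 3.7, 4.8, 5.9, 7.
f(2.6) = 104.464, f(3.7) = 273.952, f(4.8) = 565.408, f(5.9) = 1010.776, f(7) = 1642.
Sum = Δt · [f(2.6) + f(3.7) + f(4.8) + f(5.9) + f(7)].
Sum = 3956.26.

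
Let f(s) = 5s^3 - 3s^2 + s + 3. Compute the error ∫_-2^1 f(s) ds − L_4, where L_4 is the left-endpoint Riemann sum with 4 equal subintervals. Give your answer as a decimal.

Exact integral: ∫_-2^1 f(s) ds = -20.25.
L_4 = -44.578125.
Error = -20.25 − (-44.578125) = 24.328125.

24.328125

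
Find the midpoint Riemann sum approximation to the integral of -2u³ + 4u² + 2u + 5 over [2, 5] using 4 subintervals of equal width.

-110.109375

Δu = (5 − 2)/4 = 0.75.
Midpoints: 2.375, 3.125, 3.875, 4.625.
f(2.375) = 5.51953125, f(3.125) = -10.72265625, f(3.875) = -43.55859375, f(4.625) = -98.05078125.
Sum = Δu · [f(2.375) + f(3.125) + f(3.875) + f(4.625)].
Sum = -110.109375.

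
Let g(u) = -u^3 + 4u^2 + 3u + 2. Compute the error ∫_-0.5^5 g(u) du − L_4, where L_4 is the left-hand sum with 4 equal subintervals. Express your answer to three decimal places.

Exact integral: ∫_-0.5^5 g(u) du ≈ 58.72396.
L_4 ≈ 60.57520.
Error ≈ 58.72396 − 60.57520 ≈ -1.851.

-1.851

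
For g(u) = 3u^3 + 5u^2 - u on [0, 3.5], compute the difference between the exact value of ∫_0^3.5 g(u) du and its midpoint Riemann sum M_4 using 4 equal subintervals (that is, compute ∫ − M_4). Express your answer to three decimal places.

4.634

Exact integral: ∫_0^3.5 g(u) du ≈ 177.88021.
M_4 ≈ 173.24658.
Error ≈ 177.88021 − 173.24658 ≈ 4.634.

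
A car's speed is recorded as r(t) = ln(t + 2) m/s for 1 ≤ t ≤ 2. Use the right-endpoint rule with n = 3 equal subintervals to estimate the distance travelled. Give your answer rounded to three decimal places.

Δt = (2 − 1)/3 = 1/3.
Right endpoints: 4/3, 5/3, 2.
r(4/3) ≈ 1.204, r(5/3) ≈ 1.299, r(2) ≈ 1.386.
Sum = Δt · [r(4/3) + r(5/3) + r(2)].
Sum ≈ 1.297.

1.297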